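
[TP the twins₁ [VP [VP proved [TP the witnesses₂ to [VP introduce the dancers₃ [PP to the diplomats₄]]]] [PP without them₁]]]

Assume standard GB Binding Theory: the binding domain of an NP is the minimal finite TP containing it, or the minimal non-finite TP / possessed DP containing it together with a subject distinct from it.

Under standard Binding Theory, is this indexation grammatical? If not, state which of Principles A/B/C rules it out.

Principle B

The two coindexed NPs are *the twins₁* and *them₁*.
*them₁* is a pronoun. Its binding domain is the matrix TP, whose subject is the twins₁.
*the twins₁* c-commands it within that domain and carries the same index.
The pronoun is locally bound → Principle B violation.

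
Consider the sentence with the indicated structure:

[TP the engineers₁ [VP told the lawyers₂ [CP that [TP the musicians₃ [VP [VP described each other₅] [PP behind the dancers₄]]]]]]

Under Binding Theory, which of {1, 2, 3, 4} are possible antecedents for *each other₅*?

{3}

*each other* is an anaphor, so Principle A applies: it must be bound in its binding domain.
Binding domain of *each other₅*: the embedded TP, whose subject is the musicians₃.
*the engineers₁* c-commands the anaphor but is outside its binding domain → cannot satisfy Principle A.
*the lawyers₂* c-commands the anaphor but is outside its binding domain → cannot satisfy Principle A.
*the musicians₃* c-commands the anaphor within its binding domain → licit binder.
*the dancers₄* does not c-command the anaphor → cannot bind it.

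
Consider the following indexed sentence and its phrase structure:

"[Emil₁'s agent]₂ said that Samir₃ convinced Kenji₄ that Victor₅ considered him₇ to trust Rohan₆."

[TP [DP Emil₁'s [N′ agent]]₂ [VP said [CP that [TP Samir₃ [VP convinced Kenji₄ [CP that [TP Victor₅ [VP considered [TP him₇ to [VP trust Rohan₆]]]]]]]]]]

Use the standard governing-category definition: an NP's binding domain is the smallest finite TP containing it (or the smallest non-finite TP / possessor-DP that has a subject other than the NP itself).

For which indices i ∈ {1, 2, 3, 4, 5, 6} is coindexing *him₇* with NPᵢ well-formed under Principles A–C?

*him* is a pronoun, so Principle B applies: it must be free in its binding domain.
Binding domain of *him₇*: the embedded TP, whose subject is Victor₅.
*Emil₁* and the pronoun do not c-command one another → neither Principle B nor Principle C is at stake; coindexation permitted.
*[Emil₁'s agent]₂* c-commands the pronoun but from outside its binding domain, and is not c-commanded by it → coindexation permitted.
*Samir₃* c-commands the pronoun but from outside its binding domain, and is not c-commanded by it → coindexation permitted.
*Kenji₄* c-commands the pronoun but from outside its binding domain, and is not c-commanded by it → coindexation permitted.
*Victor₅* c-commands the pronoun within its binding domain → coindexation would violate Principle B.
*Rohan₆*: the pronoun c-commands this R-expression → coindexation would violate Principle C on *Rohan₆*.

{1, 2, 3, 4}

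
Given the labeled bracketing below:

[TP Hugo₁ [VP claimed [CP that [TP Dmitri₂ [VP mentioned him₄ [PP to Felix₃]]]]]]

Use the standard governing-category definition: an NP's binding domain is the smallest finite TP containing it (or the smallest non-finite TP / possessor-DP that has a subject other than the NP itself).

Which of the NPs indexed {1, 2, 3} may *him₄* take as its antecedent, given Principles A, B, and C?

*him* is a pronoun, so Principle B applies: it must be free in its binding domain.
Binding domain of *him₄*: the embedded TP, whose subject is Dmitri₂.
*Hugo₁* c-commands the pronoun but from outside its binding domain, and is not c-commanded by it → coindexation permitted.
*Dmitri₂* c-commands the pronoun within its binding domain → coindexation would violate Principle B.
*Felix₃*: the pronoun c-commands this R-expression → coindexation would violate Principle C on *Felix₃*.

{1}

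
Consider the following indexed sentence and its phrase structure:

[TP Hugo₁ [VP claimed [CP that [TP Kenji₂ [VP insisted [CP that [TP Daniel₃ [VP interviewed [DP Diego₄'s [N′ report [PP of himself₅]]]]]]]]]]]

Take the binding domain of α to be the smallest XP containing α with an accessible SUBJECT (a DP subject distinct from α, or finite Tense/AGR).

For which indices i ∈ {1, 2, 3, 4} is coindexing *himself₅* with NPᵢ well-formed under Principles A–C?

{4}

*himself* is an anaphor, so Principle A applies: it must be bound in its binding domain.
Binding domain of *himself₅*: the possessed DP, whose subject is Diego₄.
*Hugo₁* c-commands the anaphor but is outside its binding domain → cannot satisfy Principle A.
*Kenji₂* c-commands the anaphor but is outside its binding domain → cannot satisfy Principle A.
*Daniel₃* c-commands the anaphor but is outside its binding domain → cannot satisfy Principle A.
*Diego₄* c-commands the anaphor within its binding domain → licit binder.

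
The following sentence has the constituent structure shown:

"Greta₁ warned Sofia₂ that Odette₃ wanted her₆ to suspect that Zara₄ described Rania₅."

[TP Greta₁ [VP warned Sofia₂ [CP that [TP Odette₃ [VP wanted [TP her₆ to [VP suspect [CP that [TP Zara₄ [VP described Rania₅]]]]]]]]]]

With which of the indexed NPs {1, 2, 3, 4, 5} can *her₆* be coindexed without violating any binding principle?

*her* is a pronoun, so Principle B applies: it must be free in its binding domain.
Binding domain of *her₆*: the embedded TP, whose subject is Odette₃.
*Greta₁* c-commands the pronoun but from outside its binding domain, and is not c-commanded by it → coindexation permitted.
*Sofia₂* c-commands the pronoun but from outside its binding domain, and is not c-commanded by it → coindexation permitted.
*Odette₃* c-commands the pronoun within its binding domain → coindexation would violate Principle B.
*Zara₄*: the pronoun c-commands this R-expression → coindexation would violate Principle C on *Zara₄*.
*Rania₅*: the pronoun c-commands this R-expression → coindexation would violate Principle C on *Rania₅*.

{1, 2}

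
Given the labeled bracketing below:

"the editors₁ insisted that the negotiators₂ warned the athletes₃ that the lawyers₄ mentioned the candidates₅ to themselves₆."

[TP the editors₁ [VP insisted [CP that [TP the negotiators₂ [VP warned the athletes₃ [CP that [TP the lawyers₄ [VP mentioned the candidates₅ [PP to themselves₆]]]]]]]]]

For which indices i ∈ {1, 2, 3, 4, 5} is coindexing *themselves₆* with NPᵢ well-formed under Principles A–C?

{4, 5}

*themselves* is an anaphor, so Principle A applies: it must be bound in its binding domain.
Binding domain of *themselves₆*: the embedded TP, whose subject is the lawyers₄.
*the editors₁* c-commands the anaphor but is outside its binding domain → cannot satisfy Principle A.
*the negotiators₂* c-commands the anaphor but is outside its binding domain → cannot satisfy Principle A.
*the athletes₃* c-commands the anaphor but is outside its binding domain → cannot satisfy Principle A.
*the lawyers₄* c-commands the anaphor within its binding domain → licit binder.
*the candidates₅* c-commands the anaphor within its binding domain → licit binder.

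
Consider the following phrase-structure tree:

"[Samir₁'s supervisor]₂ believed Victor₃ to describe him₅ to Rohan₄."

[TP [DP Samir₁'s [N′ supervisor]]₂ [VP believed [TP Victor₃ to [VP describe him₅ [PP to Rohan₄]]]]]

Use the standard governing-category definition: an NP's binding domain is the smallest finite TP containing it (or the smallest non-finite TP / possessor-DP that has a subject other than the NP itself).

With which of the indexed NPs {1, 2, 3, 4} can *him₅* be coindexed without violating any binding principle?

{1, 2}

*him* is a pronoun, so Principle B applies: it must be free in its binding domain.
Binding domain of *him₅*: the embedded TP, whose subject is Victor₃.
*Samir₁* and the pronoun do not c-command one another → neither Principle B nor Principle C is at stake; coindexation permitted.
*[Samir₁'s supervisor]₂* c-commands the pronoun but from outside its binding domain, and is not c-commanded by it → coindexation permitted.
*Victor₃* c-commands the pronoun within its binding domain → coindexation would violate Principle B.
*Rohan₄*: the pronoun c-commands this R-expression → coindexation would violate Principle C on *Rohan₄*.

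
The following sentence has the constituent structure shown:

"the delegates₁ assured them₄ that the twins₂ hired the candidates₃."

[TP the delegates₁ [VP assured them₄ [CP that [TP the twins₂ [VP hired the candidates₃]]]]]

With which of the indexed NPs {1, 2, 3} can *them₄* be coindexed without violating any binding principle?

none

*them* is a pronoun, so Principle B applies: it must be free in its binding domain.
Binding domain of *them₄*: the matrix TP, whose subject is the delegates₁.
*the delegates₁* c-commands the pronoun within its binding domain → coindexation would violate Principle B.
*the twins₂*: the pronoun c-commands this R-expression → coindexation would violate Principle C on *the twins₂*.
*the candidates₃*: the pronoun c-commands this R-expression → coindexation would violate Principle C on *the candidates₃*.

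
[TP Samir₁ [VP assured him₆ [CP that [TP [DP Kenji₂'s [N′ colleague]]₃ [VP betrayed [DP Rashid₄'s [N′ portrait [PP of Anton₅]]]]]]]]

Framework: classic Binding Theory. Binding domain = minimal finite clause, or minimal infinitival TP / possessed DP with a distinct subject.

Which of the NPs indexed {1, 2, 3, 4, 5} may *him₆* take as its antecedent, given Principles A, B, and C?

none

*him* is a pronoun, so Principle B applies: it must be free in its binding domain.
Binding domain of *him₆*: the matrix TP, whose subject is Samir₁.
*Samir₁* c-commands the pronoun within its binding domain → coindexation would violate Principle B.
*Kenji₂*: the pronoun c-commands this R-expression → coindexation would violate Principle C on *Kenji₂*.
*[Kenji₂'s colleague]₃*: the pronoun c-commands this R-expression → coindexation would violate Principle C on *[Kenji₂'s colleague]₃*.
*Rashid₄*: the pronoun c-commands this R-expression → coindexation would violate Principle C on *Rashid₄*.
*Anton₅*: the pronoun c-commands this R-expression → coindexation would violate Principle C on *Anton₅*.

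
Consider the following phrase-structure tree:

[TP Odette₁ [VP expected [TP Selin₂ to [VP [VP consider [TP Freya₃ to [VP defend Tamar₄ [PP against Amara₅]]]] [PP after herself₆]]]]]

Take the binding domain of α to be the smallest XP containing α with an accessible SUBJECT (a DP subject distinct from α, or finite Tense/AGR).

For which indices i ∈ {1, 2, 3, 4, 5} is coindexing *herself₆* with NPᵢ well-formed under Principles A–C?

{2}

*herself* is an anaphor, so Principle A applies: it must be bound in its binding domain.
Binding domain of *herself₆*: the embedded TP, whose subject is Selin₂.
*Odette₁* c-commands the anaphor but is outside its binding domain → cannot satisfy Principle A.
*Selin₂* c-commands the anaphor within its binding domain → licit binder.
*Freya₃* does not c-command the anaphor → cannot bind it.
*Tamar₄* does not c-command the anaphor → cannot bind it.
*Amara₅* does not c-command the anaphor → cannot bind it.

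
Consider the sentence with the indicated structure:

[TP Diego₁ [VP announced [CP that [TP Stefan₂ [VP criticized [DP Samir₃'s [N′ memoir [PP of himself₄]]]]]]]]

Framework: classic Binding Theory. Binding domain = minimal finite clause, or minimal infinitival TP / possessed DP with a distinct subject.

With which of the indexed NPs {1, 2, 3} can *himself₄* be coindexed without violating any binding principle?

{3}

*himself* is an anaphor, so Principle A applies: it must be bound in its binding domain.
Binding domain of *himself₄*: the possessed DP, whose subject is Samir₃.
*Diego₁* c-commands the anaphor but is outside its binding domain → cannot satisfy Principle A.
*Stefan₂* c-commands the anaphor but is outside its binding domain → cannot satisfy Principle A.
*Samir₃* c-commands the anaphor within its binding domain → licit binder.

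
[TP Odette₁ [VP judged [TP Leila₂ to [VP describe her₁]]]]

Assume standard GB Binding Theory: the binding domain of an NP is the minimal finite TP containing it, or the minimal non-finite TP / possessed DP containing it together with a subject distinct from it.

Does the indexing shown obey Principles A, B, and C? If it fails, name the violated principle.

grammatical

The two coindexed NPs are *Odette₁* and *her₁*.
*her₁* is a pronoun; its binding domain is the embedded TP, whose subject is Leila₂. Within that domain it is c-commanded only by *Leila₂*, which carries a different index — the pronoun is free locally, so Principle B holds.
*Odette₁* is an R-expression; *her₁* does not c-command it, and no other NP shares its index, so Principle C is satisfied.
All principles are respected.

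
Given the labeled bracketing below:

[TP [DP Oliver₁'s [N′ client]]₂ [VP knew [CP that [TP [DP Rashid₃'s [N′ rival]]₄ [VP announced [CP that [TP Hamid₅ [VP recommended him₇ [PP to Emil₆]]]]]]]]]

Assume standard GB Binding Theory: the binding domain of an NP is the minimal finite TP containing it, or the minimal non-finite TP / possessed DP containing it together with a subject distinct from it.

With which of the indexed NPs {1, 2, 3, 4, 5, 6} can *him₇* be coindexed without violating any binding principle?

{1, 2, 3, 4}

*him* is a pronoun, so Principle B applies: it must be free in its binding domain.
Binding domain of *him₇*: the embedded TP, whose subject is Hamid₅.
*Oliver₁* and the pronoun do not c-command one another → neither Principle B nor Principle C is at stake; coindexation permitted.
*[Oliver₁'s client]₂* c-commands the pronoun but from outside its binding domain, and is not c-commanded by it → coindexation permitted.
*Rashid₃* and the pronoun do not c-command one another → neither Principle B nor Principle C is at stake; coindexation permitted.
*[Rashid₃'s rival]₄* c-commands the pronoun but from outside its binding domain, and is not c-commanded by it → coindexation permitted.
*Hamid₅* c-commands the pronoun within its binding domain → coindexation would violate Principle B.
*Emil₆*: the pronoun c-commands this R-expression → coindexation would violate Principle C on *Emil₆*.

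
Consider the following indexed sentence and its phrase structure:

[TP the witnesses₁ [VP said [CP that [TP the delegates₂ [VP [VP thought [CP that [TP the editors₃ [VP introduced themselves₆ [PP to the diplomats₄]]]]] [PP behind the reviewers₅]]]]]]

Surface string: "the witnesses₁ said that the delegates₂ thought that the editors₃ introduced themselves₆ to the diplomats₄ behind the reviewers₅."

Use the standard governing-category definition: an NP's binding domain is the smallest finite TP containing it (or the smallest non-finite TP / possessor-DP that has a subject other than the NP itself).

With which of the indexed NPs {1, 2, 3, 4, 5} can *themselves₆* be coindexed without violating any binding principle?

{3}

*themselves* is an anaphor, so Principle A applies: it must be bound in its binding domain.
Binding domain of *themselves₆*: the embedded TP, whose subject is the editors₃.
*the witnesses₁* c-commands the anaphor but is outside its binding domain → cannot satisfy Principle A.
*the delegates₂* c-commands the anaphor but is outside its binding domain → cannot satisfy Principle A.
*the editors₃* c-commands the anaphor within its binding domain → licit binder.
*the diplomats₄* does not c-command the anaphor → cannot bind it.
*the reviewers₅* does not c-command the anaphor → cannot bind it.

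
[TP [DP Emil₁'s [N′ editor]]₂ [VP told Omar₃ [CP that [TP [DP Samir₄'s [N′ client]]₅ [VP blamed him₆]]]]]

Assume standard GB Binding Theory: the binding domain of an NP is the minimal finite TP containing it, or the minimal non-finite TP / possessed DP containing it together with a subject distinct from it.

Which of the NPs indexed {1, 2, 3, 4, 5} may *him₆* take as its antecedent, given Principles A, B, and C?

*him* is a pronoun, so Principle B applies: it must be free in its binding domain.
Binding domain of *him₆*: the embedded TP, whose subject is [Samir₄'s client]₅.
*Emil₁* and the pronoun do not c-command one another → neither Principle B nor Principle C is at stake; coindexation permitted.
*[Emil₁'s editor]₂* c-commands the pronoun but from outside its binding domain, and is not c-commanded by it → coindexation permitted.
*Omar₃* c-commands the pronoun but from outside its binding domain, and is not c-commanded by it → coindexation permitted.
*Samir₄* and the pronoun do not c-command one another → neither Principle B nor Principle C is at stake; coindexation permitted.
*[Samir₄'s client]₅* c-commands the pronoun within its binding domain → coindexation would violate Principle B.

{1, 2, 3, 4}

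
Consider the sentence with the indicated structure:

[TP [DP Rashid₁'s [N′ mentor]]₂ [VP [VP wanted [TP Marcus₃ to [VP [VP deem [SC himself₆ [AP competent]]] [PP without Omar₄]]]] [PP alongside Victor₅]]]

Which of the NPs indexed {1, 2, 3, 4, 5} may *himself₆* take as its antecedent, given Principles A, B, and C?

*himself* is an anaphor, so Principle A applies: it must be bound in its binding domain.
Binding domain of *himself₆*: the embedded TP, whose subject is Marcus₃.
*Rashid₁* does not c-command the anaphor → cannot bind it.
*[Rashid₁'s mentor]₂* c-commands the anaphor but is outside its binding domain → cannot satisfy Principle A.
*Marcus₃* c-commands the anaphor within its binding domain → licit binder.
*Omar₄* does not c-command the anaphor → cannot bind it.
*Victor₅* does not c-command the anaphor → cannot bind it.

{3}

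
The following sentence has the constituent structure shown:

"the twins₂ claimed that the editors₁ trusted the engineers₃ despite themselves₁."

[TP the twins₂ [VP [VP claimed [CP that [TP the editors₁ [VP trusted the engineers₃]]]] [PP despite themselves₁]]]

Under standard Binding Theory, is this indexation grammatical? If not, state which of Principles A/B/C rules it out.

Principle A

The two coindexed NPs are *the editors₁* and *themselves₁*.
*themselves₁* is an anaphor. Principle A requires it to be bound within its binding domain — the matrix TP, whose subject is the twins₂.
Within that domain it is c-commanded by *the twins₂*, which does not share its index.
*the editors₁* does not c-command the anaphor at all.
The anaphor is unbound in its domain → Principle A violation.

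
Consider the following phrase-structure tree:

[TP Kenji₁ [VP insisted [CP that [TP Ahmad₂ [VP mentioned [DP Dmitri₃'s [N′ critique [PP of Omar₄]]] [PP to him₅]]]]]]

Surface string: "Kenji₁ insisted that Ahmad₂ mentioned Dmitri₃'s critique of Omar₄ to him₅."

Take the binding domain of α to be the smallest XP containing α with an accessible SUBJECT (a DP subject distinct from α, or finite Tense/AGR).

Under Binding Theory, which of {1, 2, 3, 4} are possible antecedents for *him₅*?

*him* is a pronoun, so Principle B applies: it must be free in its binding domain.
Binding domain of *him₅*: the embedded TP, whose subject is Ahmad₂.
*Kenji₁* c-commands the pronoun but from outside its binding domain, and is not c-commanded by it → coindexation permitted.
*Ahmad₂* c-commands the pronoun within its binding domain → coindexation would violate Principle B.
*Dmitri₃* and the pronoun do not c-command one another → neither Principle B nor Principle C is at stake; coindexation permitted.
*Omar₄* and the pronoun do not c-command one another → neither Principle B nor Principle C is at stake; coindexation permitted.

{1, 3, 4}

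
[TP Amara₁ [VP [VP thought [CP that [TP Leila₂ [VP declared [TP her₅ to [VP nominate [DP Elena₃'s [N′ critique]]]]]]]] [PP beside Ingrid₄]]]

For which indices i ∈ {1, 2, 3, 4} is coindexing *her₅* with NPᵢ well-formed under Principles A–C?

{1, 4}

*her* is a pronoun, so Principle B applies: it must be free in its binding domain.
Binding domain of *her₅*: the embedded TP, whose subject is Leila₂.
*Amara₁* c-commands the pronoun but from outside its binding domain, and is not c-commanded by it → coindexation permitted.
*Leila₂* c-commands the pronoun within its binding domain → coindexation would violate Principle B.
*Elena₃*: the pronoun c-commands this R-expression → coindexation would violate Principle C on *Elena₃*.
*Ingrid₄* and the pronoun do not c-command one another → neither Principle B nor Principle C is at stake; coindexation permitted.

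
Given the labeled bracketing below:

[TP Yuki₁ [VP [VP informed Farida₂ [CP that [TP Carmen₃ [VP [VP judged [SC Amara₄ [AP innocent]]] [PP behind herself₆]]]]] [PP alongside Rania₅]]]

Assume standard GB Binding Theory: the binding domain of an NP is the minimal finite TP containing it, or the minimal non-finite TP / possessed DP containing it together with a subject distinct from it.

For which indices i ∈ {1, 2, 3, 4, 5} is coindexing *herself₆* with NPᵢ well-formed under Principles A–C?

*herself* is an anaphor, so Principle A applies: it must be bound in its binding domain.
Binding domain of *herself₆*: the embedded TP, whose subject is Carmen₃.
*Yuki₁* c-commands the anaphor but is outside its binding domain → cannot satisfy Principle A.
*Farida₂* c-commands the anaphor but is outside its binding domain → cannot satisfy Principle A.
*Carmen₃* c-commands the anaphor within its binding domain → licit binder.
*Amara₄* does not c-command the anaphor → cannot bind it.
*Rania₅* does not c-command the anaphor → cannot bind it.

{3}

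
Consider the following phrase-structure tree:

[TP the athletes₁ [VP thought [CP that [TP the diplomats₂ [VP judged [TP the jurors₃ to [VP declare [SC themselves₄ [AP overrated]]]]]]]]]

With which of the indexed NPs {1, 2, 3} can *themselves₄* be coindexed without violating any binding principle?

*themselves* is an anaphor, so Principle A applies: it must be bound in its binding domain.
Binding domain of *themselves₄*: the embedded TP, whose subject is the jurors₃.
*the athletes₁* c-commands the anaphor but is outside its binding domain → cannot satisfy Principle A.
*the diplomats₂* c-commands the anaphor but is outside its binding domain → cannot satisfy Principle A.
*the jurors₃* c-commands the anaphor within its binding domain → licit binder.

{3}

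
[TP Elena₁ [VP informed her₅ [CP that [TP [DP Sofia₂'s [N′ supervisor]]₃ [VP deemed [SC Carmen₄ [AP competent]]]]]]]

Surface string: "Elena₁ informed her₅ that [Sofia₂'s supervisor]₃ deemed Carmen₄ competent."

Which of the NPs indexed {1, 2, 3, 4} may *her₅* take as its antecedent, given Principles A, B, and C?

*her* is a pronoun, so Principle B applies: it must be free in its binding domain.
Binding domain of *her₅*: the matrix TP, whose subject is Elena₁.
*Elena₁* c-commands the pronoun within its binding domain → coindexation would violate Principle B.
*Sofia₂*: the pronoun c-commands this R-expression → coindexation would violate Principle C on *Sofia₂*.
*[Sofia₂'s supervisor]₃*: the pronoun c-commands this R-expression → coindexation would violate Principle C on *[Sofia₂'s supervisor]₃*.
*Carmen₄*: the pronoun c-commands this R-expression → coindexation would violate Principle C on *Carmen₄*.

none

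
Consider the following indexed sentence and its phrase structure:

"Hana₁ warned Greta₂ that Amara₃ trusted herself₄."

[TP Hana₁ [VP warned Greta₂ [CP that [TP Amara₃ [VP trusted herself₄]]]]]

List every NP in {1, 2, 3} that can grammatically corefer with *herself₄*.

{3}

*herself* is an anaphor, so Principle A applies: it must be bound in its binding domain.
Binding domain of *herself₄*: the embedded TP, whose subject is Amara₃.
*Hana₁* c-commands the anaphor but is outside its binding domain → cannot satisfy Principle A.
*Greta₂* c-commands the anaphor but is outside its binding domain → cannot satisfy Principle A.
*Amara₃* c-commands the anaphor within its binding domain → licit binder.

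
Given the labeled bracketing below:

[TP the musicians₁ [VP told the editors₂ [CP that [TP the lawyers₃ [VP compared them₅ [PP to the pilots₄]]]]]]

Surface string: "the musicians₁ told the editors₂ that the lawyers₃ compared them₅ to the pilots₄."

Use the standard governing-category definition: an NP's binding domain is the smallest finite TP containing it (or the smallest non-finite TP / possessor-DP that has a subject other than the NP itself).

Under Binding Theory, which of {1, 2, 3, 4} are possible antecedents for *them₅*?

{1, 2}

*them* is a pronoun, so Principle B applies: it must be free in its binding domain.
Binding domain of *them₅*: the embedded TP, whose subject is the lawyers₃.
*the musicians₁* c-commands the pronoun but from outside its binding domain, and is not c-commanded by it → coindexation permitted.
*the editors₂* c-commands the pronoun but from outside its binding domain, and is not c-commanded by it → coindexation permitted.
*the lawyers₃* c-commands the pronoun within its binding domain → coindexation would violate Principle B.
*the pilots₄*: the pronoun c-commands this R-expression → coindexation would violate Principle C on *the pilots₄*.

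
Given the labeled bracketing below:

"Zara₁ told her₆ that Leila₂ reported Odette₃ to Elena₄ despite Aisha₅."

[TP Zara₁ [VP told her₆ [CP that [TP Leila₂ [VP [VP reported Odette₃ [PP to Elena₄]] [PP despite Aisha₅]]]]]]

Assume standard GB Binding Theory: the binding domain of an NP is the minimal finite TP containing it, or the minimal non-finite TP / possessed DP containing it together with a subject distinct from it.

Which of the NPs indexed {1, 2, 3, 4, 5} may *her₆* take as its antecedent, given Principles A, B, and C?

*her* is a pronoun, so Principle B applies: it must be free in its binding domain.
Binding domain of *her₆*: the matrix TP, whose subject is Zara₁.
*Zara₁* c-commands the pronoun within its binding domain → coindexation would violate Principle B.
*Leila₂*: the pronoun c-commands this R-expression → coindexation would violate Principle C on *Leila₂*.
*Odette₃*: the pronoun c-commands this R-expression → coindexation would violate Principle C on *Odette₃*.
*Elena₄*: the pronoun c-commands this R-expression → coindexation would violate Principle C on *Elena₄*.
*Aisha₅*: the pronoun c-commands this R-expression → coindexation would violate Principle C on *Aisha₅*.

none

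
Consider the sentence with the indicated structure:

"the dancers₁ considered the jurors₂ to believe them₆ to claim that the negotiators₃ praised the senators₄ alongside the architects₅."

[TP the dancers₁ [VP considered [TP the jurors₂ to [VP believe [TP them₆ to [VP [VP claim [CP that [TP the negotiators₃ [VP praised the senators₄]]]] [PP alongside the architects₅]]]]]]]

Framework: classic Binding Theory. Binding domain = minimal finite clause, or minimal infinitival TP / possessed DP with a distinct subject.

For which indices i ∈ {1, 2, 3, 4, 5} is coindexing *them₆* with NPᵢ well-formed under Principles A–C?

*them* is a pronoun, so Principle B applies: it must be free in its binding domain.
Binding domain of *them₆*: the embedded TP, whose subject is the jurors₂.
*the dancers₁* c-commands the pronoun but from outside its binding domain, and is not c-commanded by it → coindexation permitted.
*the jurors₂* c-commands the pronoun within its binding domain → coindexation would violate Principle B.
*the negotiators₃*: the pronoun c-commands this R-expression → coindexation would violate Principle C on *the negotiators₃*.
*the senators₄*: the pronoun c-commands this R-expression → coindexation would violate Principle C on *the senators₄*.
*the architects₅*: the pronoun c-commands this R-expression → coindexation would violate Principle C on *the architects₅*.

{1}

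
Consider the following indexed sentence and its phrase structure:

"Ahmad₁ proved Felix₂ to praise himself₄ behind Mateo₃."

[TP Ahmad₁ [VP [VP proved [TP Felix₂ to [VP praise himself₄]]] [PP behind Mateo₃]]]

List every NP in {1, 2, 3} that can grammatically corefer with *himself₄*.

*himself* is an anaphor, so Principle A applies: it must be bound in its binding domain.
Binding domain of *himself₄*: the embedded TP, whose subject is Felix₂.
*Ahmad₁* c-commands the anaphor but is outside its binding domain → cannot satisfy Principle A.
*Felix₂* c-commands the anaphor within its binding domain → licit binder.
*Mateo₃* does not c-command the anaphor → cannot bind it.

{2}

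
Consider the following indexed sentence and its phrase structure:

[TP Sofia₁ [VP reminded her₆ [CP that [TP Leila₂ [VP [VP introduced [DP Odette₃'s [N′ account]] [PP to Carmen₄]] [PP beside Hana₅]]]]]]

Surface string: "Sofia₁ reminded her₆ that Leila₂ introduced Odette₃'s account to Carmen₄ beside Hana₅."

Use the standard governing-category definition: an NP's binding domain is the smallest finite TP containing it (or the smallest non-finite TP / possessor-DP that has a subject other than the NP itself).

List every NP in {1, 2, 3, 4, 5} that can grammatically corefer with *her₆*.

none

*her* is a pronoun, so Principle B applies: it must be free in its binding domain.
Binding domain of *her₆*: the matrix TP, whose subject is Sofia₁.
*Sofia₁* c-commands the pronoun within its binding domain → coindexation would violate Principle B.
*Leila₂*: the pronoun c-commands this R-expression → coindexation would violate Principle C on *Leila₂*.
*Odette₃*: the pronoun c-commands this R-expression → coindexation would violate Principle C on *Odette₃*.
*Carmen₄*: the pronoun c-commands this R-expression → coindexation would violate Principle C on *Carmen₄*.
*Hana₅*: the pronoun c-commands this R-expression → coindexation would violate Principle C on *Hana₅*.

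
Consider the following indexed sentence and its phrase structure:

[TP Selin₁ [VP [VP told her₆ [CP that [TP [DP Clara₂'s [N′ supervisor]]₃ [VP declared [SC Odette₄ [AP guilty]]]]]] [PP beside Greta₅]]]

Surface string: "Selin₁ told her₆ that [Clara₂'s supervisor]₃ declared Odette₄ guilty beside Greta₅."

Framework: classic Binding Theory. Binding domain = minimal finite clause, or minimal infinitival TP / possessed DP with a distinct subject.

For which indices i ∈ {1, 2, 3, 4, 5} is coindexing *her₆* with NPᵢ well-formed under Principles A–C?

{5}

*her* is a pronoun, so Principle B applies: it must be free in its binding domain.
Binding domain of *her₆*: the matrix TP, whose subject is Selin₁.
*Selin₁* c-commands the pronoun within its binding domain → coindexation would violate Principle B.
*Clara₂*: the pronoun c-commands this R-expression → coindexation would violate Principle C on *Clara₂*.
*[Clara₂'s supervisor]₃*: the pronoun c-commands this R-expression → coindexation would violate Principle C on *[Clara₂'s supervisor]₃*.
*Odette₄*: the pronoun c-commands this R-expression → coindexation would violate Principle C on *Odette₄*.
*Greta₅* and the pronoun do not c-command one another → neither Principle B nor Principle C is at stake; coindexation permitted.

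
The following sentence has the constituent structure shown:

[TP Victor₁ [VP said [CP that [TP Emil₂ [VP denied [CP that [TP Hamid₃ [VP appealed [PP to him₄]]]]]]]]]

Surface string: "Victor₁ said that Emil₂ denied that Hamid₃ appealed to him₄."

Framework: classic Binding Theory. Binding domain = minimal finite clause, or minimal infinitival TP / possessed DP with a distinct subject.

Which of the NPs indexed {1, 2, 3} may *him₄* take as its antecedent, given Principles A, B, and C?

*him* is a pronoun, so Principle B applies: it must be free in its binding domain.
Binding domain of *him₄*: the embedded TP, whose subject is Hamid₃.
*Victor₁* c-commands the pronoun but from outside its binding domain, and is not c-commanded by it → coindexation permitted.
*Emil₂* c-commands the pronoun but from outside its binding domain, and is not c-commanded by it → coindexation permitted.
*Hamid₃* c-commands the pronoun within its binding domain → coindexation would violate Principle B.

{1, 2}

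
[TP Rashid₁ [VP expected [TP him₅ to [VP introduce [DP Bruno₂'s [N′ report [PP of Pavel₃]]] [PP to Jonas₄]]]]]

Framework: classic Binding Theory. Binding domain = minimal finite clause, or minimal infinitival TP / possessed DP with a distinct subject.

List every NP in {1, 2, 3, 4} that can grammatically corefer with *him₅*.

none

*him* is a pronoun, so Principle B applies: it must be free in its binding domain.
Binding domain of *him₅*: the matrix TP, whose subject is Rashid₁.
*Rashid₁* c-commands the pronoun within its binding domain → coindexation would violate Principle B.
*Bruno₂*: the pronoun c-commands this R-expression → coindexation would violate Principle C on *Bruno₂*.
*Pavel₃*: the pronoun c-commands this R-expression → coindexation would violate Principle C on *Pavel₃*.
*Jonas₄*: the pronoun c-commands this R-expression → coindexation would violate Principle C on *Jonas₄*.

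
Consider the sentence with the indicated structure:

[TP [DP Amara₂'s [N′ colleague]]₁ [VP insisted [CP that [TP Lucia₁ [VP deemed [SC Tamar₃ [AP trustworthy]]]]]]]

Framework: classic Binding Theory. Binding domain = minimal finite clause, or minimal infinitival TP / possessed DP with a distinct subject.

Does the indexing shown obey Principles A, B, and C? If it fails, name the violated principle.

Principle C

The two coindexed NPs are *[Amara₂'s colleague]₁* and *Lucia₁*.
*Lucia₁* is an R-expression. Principle C requires it to be free everywhere.
*[Amara₂'s colleague]₁* c-commands it and carries the same index.
The R-expression is bound → Principle C violation.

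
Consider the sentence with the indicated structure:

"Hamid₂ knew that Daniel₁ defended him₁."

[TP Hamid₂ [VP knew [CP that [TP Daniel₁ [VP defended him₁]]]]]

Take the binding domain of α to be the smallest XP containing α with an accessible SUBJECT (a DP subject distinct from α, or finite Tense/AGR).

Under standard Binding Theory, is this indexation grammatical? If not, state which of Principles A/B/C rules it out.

The two coindexed NPs are *Daniel₁* and *him₁*.
*him₁* is a pronoun. Its binding domain is the embedded TP, whose subject is Daniel₁.
*Daniel₁* c-commands it within that domain and carries the same index.
The pronoun is locally bound → Principle B violation.

Principle B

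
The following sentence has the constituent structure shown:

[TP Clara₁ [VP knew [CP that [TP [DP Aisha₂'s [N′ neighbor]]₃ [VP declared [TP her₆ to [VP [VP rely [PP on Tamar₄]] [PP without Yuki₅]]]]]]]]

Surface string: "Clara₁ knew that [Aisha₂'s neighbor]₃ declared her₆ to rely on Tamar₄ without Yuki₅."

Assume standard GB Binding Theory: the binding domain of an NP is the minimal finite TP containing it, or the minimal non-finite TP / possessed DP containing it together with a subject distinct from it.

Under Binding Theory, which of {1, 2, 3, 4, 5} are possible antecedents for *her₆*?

*her* is a pronoun, so Principle B applies: it must be free in its binding domain.
Binding domain of *her₆*: the embedded TP, whose subject is [Aisha₂'s neighbor]₃.
*Clara₁* c-commands the pronoun but from outside its binding domain, and is not c-commanded by it → coindexation permitted.
*Aisha₂* and the pronoun do not c-command one another → neither Principle B nor Principle C is at stake; coindexation permitted.
*[Aisha₂'s neighbor]₃* c-commands the pronoun within its binding domain → coindexation would violate Principle B.
*Tamar₄*: the pronoun c-commands this R-expression → coindexation would violate Principle C on *Tamar₄*.
*Yuki₅*: the pronoun c-commands this R-expression → coindexation would violate Principle C on *Yuki₅*.

{1, 2}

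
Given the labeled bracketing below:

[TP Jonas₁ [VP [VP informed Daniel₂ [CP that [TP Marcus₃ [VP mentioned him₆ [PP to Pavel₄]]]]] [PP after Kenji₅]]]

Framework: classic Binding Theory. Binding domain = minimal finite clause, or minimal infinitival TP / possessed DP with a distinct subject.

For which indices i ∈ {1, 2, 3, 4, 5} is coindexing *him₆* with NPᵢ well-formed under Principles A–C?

*him* is a pronoun, so Principle B applies: it must be free in its binding domain.
Binding domain of *him₆*: the embedded TP, whose subject is Marcus₃.
*Jonas₁* c-commands the pronoun but from outside its binding domain, and is not c-commanded by it → coindexation permitted.
*Daniel₂* c-commands the pronoun but from outside its binding domain, and is not c-commanded by it → coindexation permitted.
*Marcus₃* c-commands the pronoun within its binding domain → coindexation would violate Principle B.
*Pavel₄*: the pronoun c-commands this R-expression → coindexation would violate Principle C on *Pavel₄*.
*Kenji₅* and the pronoun do not c-command one another → neither Principle B nor Principle C is at stake; coindexation permitted.

{1, 2, 5}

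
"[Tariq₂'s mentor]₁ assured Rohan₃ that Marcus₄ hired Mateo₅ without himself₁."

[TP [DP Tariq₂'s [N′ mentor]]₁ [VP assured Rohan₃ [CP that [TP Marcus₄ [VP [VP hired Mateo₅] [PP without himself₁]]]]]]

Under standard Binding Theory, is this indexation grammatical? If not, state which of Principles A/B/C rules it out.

The two coindexed NPs are *[Tariq₂'s mentor]₁* and *himself₁*.
*himself₁* is an anaphor. Principle A requires it to be bound within its binding domain — the embedded TP, whose subject is Marcus₄.
Within that domain it is c-commanded by *Marcus₄*, which does not share its index.
*[Tariq₂'s mentor]₁* does c-command the anaphor, but from outside its binding domain.
The anaphor is unbound in its domain → Principle A violation.

Principle A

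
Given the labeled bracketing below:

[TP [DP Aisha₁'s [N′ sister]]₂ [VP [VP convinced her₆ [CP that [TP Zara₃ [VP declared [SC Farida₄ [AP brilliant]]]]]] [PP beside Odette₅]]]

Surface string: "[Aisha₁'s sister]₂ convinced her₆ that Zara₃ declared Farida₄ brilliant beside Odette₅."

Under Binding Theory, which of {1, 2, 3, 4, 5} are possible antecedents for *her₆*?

{1, 5}

*her* is a pronoun, so Principle B applies: it must be free in its binding domain.
Binding domain of *her₆*: the matrix TP, whose subject is [Aisha₁'s sister]₂.
*Aisha₁* and the pronoun do not c-command one another → neither Principle B nor Principle C is at stake; coindexation permitted.
*[Aisha₁'s sister]₂* c-commands the pronoun within its binding domain → coindexation would violate Principle B.
*Zara₃*: the pronoun c-commands this R-expression → coindexation would violate Principle C on *Zara₃*.
*Farida₄*: the pronoun c-commands this R-expression → coindexation would violate Principle C on *Farida₄*.
*Odette₅* and the pronoun do not c-command one another → neither Principle B nor Principle C is at stake; coindexation permitted.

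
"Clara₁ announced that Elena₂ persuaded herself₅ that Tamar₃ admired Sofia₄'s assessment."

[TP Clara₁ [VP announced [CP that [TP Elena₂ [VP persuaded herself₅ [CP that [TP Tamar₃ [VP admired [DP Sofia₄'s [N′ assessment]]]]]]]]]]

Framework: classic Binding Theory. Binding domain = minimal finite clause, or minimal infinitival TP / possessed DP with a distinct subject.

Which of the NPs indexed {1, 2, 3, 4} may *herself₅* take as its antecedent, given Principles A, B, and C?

*herself* is an anaphor, so Principle A applies: it must be bound in its binding domain.
Binding domain of *herself₅*: the embedded TP, whose subject is Elena₂.
*Clara₁* c-commands the anaphor but is outside its binding domain → cannot satisfy Principle A.
*Elena₂* c-commands the anaphor within its binding domain → licit binder.
*Tamar₃* does not c-command the anaphor → cannot bind it.
*Sofia₄* does not c-command the anaphor → cannot bind it.

{2}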